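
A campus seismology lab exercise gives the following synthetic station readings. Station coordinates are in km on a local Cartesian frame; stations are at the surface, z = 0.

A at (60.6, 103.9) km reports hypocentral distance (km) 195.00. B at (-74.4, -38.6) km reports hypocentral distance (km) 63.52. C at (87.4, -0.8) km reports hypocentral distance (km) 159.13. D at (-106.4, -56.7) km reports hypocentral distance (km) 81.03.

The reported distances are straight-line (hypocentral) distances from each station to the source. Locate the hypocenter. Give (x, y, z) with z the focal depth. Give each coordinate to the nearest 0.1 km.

(-54.1, -41.9, 60.1)

Each station gives a sphere (x−x_i)² + (y−y_i)² + z² = d_i² (stations at z=0).
Subtracting the A sphere from B and C: z² cancels, leaving linear equations in x and y:
-270.0 x − 285.0 y = 26547.96
53.6 x − 209.4 y = 5874.47
Solving: x ≈ -54.097, y ≈ -41.901 km (keep extra digits for the depth step; rounded: -54.1, -41.9).
Then from the A sphere: z² = 195.00² − (x − 60.6)² − (y − 103.9)² with x = -54.097, y = -41.901, so z ≈ 60.097 ≈ 60.1 km.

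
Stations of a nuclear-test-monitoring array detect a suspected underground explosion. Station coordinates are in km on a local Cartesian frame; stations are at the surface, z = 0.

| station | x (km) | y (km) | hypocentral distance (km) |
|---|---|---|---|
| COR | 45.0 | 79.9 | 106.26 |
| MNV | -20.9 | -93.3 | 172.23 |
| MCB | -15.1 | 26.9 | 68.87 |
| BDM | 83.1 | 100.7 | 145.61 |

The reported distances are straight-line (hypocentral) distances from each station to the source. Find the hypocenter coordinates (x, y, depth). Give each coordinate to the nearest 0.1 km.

Each station gives a sphere (x−x_i)² + (y−y_i)² + z² = d_i² (stations at z=0).
Subtracting the COR sphere from MNV and MCB: z² cancels, leaving linear equations in x and y:
-131.8 x − 346.4 y = -17639.30
-120.2 x − 106.0 y = -909.28
Solving: x ≈ -56.198, y ≈ 72.304 km (keep extra digits for the depth step; rounded: -56.2, 72.3).
Then from the COR sphere: z² = 106.26² − (x − 45.0)² − (y − 79.9)² with x = -56.198, y = 72.304, so z ≈ 31.503 ≈ 31.5 km.

(-56.2, 72.3, 31.5)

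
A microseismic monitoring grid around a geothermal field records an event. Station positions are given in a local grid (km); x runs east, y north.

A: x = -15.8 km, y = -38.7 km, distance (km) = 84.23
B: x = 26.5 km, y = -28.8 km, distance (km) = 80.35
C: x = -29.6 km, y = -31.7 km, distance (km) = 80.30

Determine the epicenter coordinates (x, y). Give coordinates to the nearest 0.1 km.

Circle about each station: (x + 15.8)² + (y + 38.7)² = 84.23²; (x − 26.5)² + (y + 28.8)² = 80.35²; (x + 29.6)² + (y + 31.7)² = 80.30².
Subtracting pairs of circle equations eliminates x²+y² and gives linear equations (the radical axes):
84.6 x + 19.8 y = 422.93
-27.6 x + 14.0 y = 780.32
Solving the 2×2 system: x ≈ -5.5, y ≈ 44.9 km.

(-5.5, 44.9)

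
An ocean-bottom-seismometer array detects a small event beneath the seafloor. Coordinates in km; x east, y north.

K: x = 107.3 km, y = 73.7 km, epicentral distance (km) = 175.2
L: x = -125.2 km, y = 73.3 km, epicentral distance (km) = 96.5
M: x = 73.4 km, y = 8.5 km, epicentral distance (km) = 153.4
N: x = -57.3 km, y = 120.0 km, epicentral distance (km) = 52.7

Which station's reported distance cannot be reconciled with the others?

Solve using three stations at a time. Using K, M, N (subtract circle equations pairwise → linear system) gives (x, y) ≈ (-67.8, 68.4).
Distances from that point to each station vs reported:
  K: calculated 175.2 vs reported 175.2 → residual 0.0 km
  L: calculated 57.6 vs reported 96.5 → residual 38.9 km
  M: calculated 153.4 vs reported 153.4 → residual 0.0 km
  N: calculated 52.7 vs reported 52.7 → residual 0.0 km
K, M, N are mutually consistent (residuals ≈ 0); L is off by 38.9 km.

L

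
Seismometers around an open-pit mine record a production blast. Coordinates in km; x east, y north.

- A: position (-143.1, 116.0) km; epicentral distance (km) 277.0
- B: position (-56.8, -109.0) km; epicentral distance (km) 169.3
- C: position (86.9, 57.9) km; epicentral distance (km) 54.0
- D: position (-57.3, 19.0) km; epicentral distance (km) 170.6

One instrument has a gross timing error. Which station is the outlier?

Solve using three stations at a time. Using A, C, D (subtract circle equations pairwise → linear system) gives (x, y) ≈ (113.1, 10.7).
Distances from that point to each station vs reported:
  A: calculated 277.0 vs reported 277.0 → residual 0.0 km
  B: calculated 207.8 vs reported 169.3 → residual 38.5 km
  C: calculated 54.0 vs reported 54.0 → residual 0.0 km
  D: calculated 170.6 vs reported 170.6 → residual 0.0 km
A, C, D are mutually consistent (residuals ≈ 0); B is off by 38.5 km.

B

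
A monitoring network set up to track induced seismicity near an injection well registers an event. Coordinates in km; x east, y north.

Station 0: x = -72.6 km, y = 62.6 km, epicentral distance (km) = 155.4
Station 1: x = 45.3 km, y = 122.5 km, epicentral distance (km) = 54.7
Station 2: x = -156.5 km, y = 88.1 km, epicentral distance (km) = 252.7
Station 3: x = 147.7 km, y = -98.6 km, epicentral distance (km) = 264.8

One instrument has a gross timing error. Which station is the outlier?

Station 0

Solve using three stations at a time. Using Station 1, Station 2, Station 3 (subtract circle equations pairwise → linear system) gives (x, y) ≈ (86.1, 158.9).
Distances from that point to each station vs reported:
  Station 0: calculated 185.6 vs reported 155.4 → residual 30.2 km
  Station 1: calculated 54.7 vs reported 54.7 → residual 0.0 km
  Station 2: calculated 252.7 vs reported 252.7 → residual 0.0 km
  Station 3: calculated 264.8 vs reported 264.8 → residual 0.0 km
Station 1, Station 2, Station 3 are mutually consistent (residuals ≈ 0); Station 0 is off by 30.2 km.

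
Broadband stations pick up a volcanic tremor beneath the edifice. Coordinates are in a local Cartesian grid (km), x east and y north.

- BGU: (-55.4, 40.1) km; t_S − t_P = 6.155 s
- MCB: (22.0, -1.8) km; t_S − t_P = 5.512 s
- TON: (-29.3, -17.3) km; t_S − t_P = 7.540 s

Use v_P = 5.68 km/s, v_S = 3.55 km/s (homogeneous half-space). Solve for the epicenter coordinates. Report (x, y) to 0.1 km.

(2.5, 46.6)

Distance from S−P lag: d = Δt · v_P v_S / (v_P − v_S) = Δt · (5.68·3.55)/(5.68−3.55) ≈ 9.4667·Δt.
So d_BGU = 58.27, d_MCB = 52.18, d_TON = 71.38 km.
Circle about each station: (x + 55.4)² + (y − 40.1)² = 58.27²; (x − 22.0)² + (y + 1.8)² = 52.18²; (x + 29.3)² + (y + 17.3)² = 71.38².
Subtracting the BGU equation from the MCB and TON equations removes the quadratic terms:
154.8 x − 83.8 y = -3517.29
52.2 x − 114.8 y = -5219.10
Solving the 2×2 system: x ≈ 2.5, y ≈ 46.6 km.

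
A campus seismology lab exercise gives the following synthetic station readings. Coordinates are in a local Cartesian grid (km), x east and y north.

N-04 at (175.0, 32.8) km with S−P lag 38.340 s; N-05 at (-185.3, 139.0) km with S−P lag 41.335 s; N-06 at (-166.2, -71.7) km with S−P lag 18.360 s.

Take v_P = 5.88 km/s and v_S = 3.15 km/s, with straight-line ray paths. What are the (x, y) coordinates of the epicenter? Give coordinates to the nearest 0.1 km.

(-46.0, -104.4)

Distance from S−P lag: d = Δt · v_P v_S / (v_P − v_S) = Δt · (5.88·3.15)/(5.88−3.15) ≈ 6.7846·Δt.
So d_N-04 = 260.12, d_N-05 = 280.44, d_N-06 = 124.57 km.
Circle about each station: (x − 175.0)² + (y − 32.8)² = 260.12²; (x + 185.3)² + (y − 139.0)² = 280.44²; (x + 166.2)² + (y + 71.7)² = 124.57².
Subtracting the N-04 equation from the N-05 and N-06 equations removes the quadratic terms:
-720.6 x + 212.4 y = 10972.07
-682.4 x − 209.0 y = 53207.22
Solving the 2×2 system: x ≈ -46.0, y ≈ -104.4 km.
Check against N-04 (with the unrounded x, y): √((x − 175.0)²+(y − 32.8)²) = 260.12 ≈ 260.12 km. ✓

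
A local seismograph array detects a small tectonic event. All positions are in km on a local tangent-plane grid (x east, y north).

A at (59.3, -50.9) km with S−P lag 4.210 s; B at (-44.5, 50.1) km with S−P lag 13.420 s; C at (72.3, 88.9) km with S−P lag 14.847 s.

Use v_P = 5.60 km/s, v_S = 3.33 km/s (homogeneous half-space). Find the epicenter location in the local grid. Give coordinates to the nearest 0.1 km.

Distance from S−P lag: d = Δt · v_P v_S / (v_P − v_S) = Δt · (5.60·3.33)/(5.60−3.33) ≈ 8.2150·Δt.
So d_A = 34.59, d_B = 110.25, d_C = 121.97 km.
Circle about each station: (x − 59.3)² + (y + 50.9)² = 34.59²; (x + 44.5)² + (y − 50.1)² = 110.25²; (x − 72.3)² + (y − 88.9)² = 121.97².
Subtracting pairs of circle equations eliminates x²+y² and gives linear equations (the radical axes):
-207.6 x + 202.0 y = -12575.63
26.0 x + 279.6 y = -6657.01
Solving the 2×2 system: x ≈ 34.3, y ≈ -27.0 km.

34.3 km east, -27.0 km north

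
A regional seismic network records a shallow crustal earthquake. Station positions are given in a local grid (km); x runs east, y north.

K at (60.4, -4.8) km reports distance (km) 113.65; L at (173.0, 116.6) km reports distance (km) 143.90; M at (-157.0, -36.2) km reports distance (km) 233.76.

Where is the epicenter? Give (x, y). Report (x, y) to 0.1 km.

x ≈ 29.6 km, y ≈ 104.6 km

Circle about each station: (x − 60.4)² + (y + 4.8)² = 113.65²; (x − 173.0)² + (y − 116.6)² = 143.90²; (x + 157.0)² + (y + 36.2)² = 233.76².
Subtracting pairs of circle equations eliminates x²+y² and gives linear equations (the radical axes):
225.2 x + 242.8 y = 32062.47
-434.8 x − 62.8 y = -19439.18
Solving the 2×2 system: x ≈ 29.6, y ≈ 104.6 km.
Check against K (with the unrounded x, y): √((x − 60.4)²+(y + 4.8)²) = 113.65 ≈ 113.65 km. ✓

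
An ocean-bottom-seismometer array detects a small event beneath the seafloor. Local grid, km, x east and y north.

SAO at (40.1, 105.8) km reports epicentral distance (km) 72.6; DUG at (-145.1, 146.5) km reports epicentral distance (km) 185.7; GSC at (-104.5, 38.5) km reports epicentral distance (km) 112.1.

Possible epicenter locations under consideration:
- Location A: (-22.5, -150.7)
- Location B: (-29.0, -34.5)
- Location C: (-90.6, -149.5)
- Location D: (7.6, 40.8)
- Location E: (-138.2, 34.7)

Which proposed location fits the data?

For each candidate, compare |candidate − station| to the reported distance:
Location A: residuals SAO 191.4, DUG 135.8, GSC 94.1 → max 191.4 km
Location B: residuals SAO 83.8, DUG 29.3, GSC 7.1 → max 83.8 km
Location C: residuals SAO 214.2, DUG 115.3, GSC 76.4 → max 214.2 km
Location D: residuals SAO 0.1, DUG 0.0, GSC 0.0 → max 0.1 km
Location E: residuals SAO 119.4, DUG 73.7, GSC 78.2 → max 119.4 km
Only Location D has all residuals ≈ 0.

Location D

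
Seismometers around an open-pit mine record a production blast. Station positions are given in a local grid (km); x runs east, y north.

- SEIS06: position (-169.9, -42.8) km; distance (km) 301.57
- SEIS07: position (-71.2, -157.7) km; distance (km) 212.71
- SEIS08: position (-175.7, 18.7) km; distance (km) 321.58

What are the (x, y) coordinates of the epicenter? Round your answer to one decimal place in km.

Circle about each station: (x + 169.9)² + (y + 42.8)² = 301.57²; (x + 71.2)² + (y + 157.7)² = 212.71²; (x + 175.7)² + (y − 18.7)² = 321.58².
Subtracting the SEIS06 equation from the SEIS07 and SEIS08 equations removes the quadratic terms:
197.4 x − 229.8 y = 44939.80
-11.6 x + 123.0 y = -11946.90
Solving the 2×2 system: x ≈ 128.7, y ≈ -85.0 km.

128.7 km east, -85.0 km north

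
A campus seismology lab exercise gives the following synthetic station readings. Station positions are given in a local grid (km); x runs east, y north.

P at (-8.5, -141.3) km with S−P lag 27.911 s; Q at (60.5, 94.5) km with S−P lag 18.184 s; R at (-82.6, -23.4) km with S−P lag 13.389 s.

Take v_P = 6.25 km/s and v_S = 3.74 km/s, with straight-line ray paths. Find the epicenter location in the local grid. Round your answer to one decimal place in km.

(-108.8, 98.5)

Distance from S−P lag: d = Δt · v_P v_S / (v_P − v_S) = Δt · (6.25·3.74)/(6.25−3.74) ≈ 9.3127·Δt.
So d_P = 259.93, d_Q = 169.34, d_R = 124.69 km.
Circle about each station: (x + 8.5)² + (y + 141.3)² = 259.93²; (x − 60.5)² + (y − 94.5)² = 169.34²; (x + 82.6)² + (y + 23.4)² = 124.69².
Subtracting pairs of circle equations eliminates x²+y² and gives linear equations (the radical axes):
138.0 x + 471.6 y = 31440.13
-148.2 x + 235.8 y = 39348.39
Solving the 2×2 system: x ≈ -108.8, y ≈ 98.5 km.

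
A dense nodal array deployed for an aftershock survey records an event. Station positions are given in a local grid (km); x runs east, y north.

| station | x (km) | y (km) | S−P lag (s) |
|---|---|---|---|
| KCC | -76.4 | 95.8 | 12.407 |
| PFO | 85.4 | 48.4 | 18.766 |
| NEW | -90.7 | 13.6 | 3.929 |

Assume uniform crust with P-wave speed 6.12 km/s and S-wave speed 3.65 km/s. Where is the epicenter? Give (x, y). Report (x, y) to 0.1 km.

(-71.5, -16.3)

Distance from S−P lag: d = Δt · v_P v_S / (v_P − v_S) = Δt · (6.12·3.65)/(6.12−3.65) ≈ 9.0437·Δt.
So d_KCC = 112.21, d_PFO = 169.71, d_NEW = 35.53 km.
Circle about each station: (x + 76.4)² + (y − 95.8)² = 112.21²; (x − 85.4)² + (y − 48.4)² = 169.71²; (x + 90.7)² + (y − 13.6)² = 35.53².
Subtracting pairs of circle equations eliminates x²+y² and gives linear equations (the radical axes):
323.6 x − 94.8 y = -21589.28
-28.6 x − 164.4 y = 4725.55
Solving the 2×2 system: x ≈ -71.5, y ≈ -16.3 km.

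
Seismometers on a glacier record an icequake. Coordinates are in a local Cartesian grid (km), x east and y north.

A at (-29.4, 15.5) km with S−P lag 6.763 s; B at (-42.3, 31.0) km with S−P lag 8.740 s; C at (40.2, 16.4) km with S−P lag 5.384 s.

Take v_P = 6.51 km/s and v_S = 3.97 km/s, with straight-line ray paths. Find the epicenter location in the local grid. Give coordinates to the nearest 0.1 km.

18.5 km east, -33.9 km north

Distance from S−P lag: d = Δt · v_P v_S / (v_P − v_S) = Δt · (6.51·3.97)/(6.51−3.97) ≈ 10.1751·Δt.
So d_A = 68.81, d_B = 88.93, d_C = 54.78 km.
Circle about each station: (x + 29.4)² + (y − 15.5)² = 68.81²; (x + 42.3)² + (y − 31.0)² = 88.93²; (x − 40.2)² + (y − 16.4)² = 54.78².
Subtracting the A equation from the B and C equations removes the quadratic terms:
-25.8 x + 31.0 y = -1528.05
139.2 x + 1.8 y = 2514.36
Solving the 2×2 system: x ≈ 18.5, y ≈ -33.9 km.
Check against A (with the unrounded x, y): √((x + 29.4)²+(y − 15.5)²) = 68.81 ≈ 68.81 km. ✓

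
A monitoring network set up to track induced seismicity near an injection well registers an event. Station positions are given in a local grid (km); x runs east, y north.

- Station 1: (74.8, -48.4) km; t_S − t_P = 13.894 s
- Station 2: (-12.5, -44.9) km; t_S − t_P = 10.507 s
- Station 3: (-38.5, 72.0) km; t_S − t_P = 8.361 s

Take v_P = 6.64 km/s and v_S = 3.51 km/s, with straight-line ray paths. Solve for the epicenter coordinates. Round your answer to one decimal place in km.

Distance from S−P lag: d = Δt · v_P v_S / (v_P − v_S) = Δt · (6.64·3.51)/(6.64−3.51) ≈ 7.4461·Δt.
So d_Station 1 = 103.46, d_Station 2 = 78.24, d_Station 3 = 62.26 km.
Circle about each station: (x − 74.8)² + (y + 48.4)² = 103.46²; (x + 12.5)² + (y + 44.9)² = 78.24²; (x + 38.5)² + (y − 72.0)² = 62.26².
Subtracting pairs of circle equations eliminates x²+y² and gives linear equations (the radical axes):
-174.6 x + 7.0 y = -1182.87
-226.6 x + 240.8 y = 5556.31
Solving the 2×2 system: x ≈ 8.0, y ≈ 30.6 km.

(8.0, 30.6)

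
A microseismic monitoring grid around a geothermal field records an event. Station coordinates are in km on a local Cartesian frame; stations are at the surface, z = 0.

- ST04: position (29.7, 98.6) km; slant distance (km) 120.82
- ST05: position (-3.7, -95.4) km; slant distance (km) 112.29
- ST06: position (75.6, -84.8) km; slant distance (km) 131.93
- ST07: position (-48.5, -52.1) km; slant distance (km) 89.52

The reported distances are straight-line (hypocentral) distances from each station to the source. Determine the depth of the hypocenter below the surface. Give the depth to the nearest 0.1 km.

z ≈ 59.5 km

Each station gives a sphere (x−x_i)² + (y−y_i)² + z² = d_i² (stations at z=0).
Subtracting the ST04 sphere from ST05 and ST06: z² cancels, leaving linear equations in x and y:
-66.8 x − 388.0 y = 499.23
91.8 x − 366.8 y = -505.70
Solving: x ≈ -6.309, y ≈ -0.200 km (keep extra digits for the depth step; rounded: -6.3, -0.2).
Then from the ST04 sphere: z² = 120.82² − (x − 29.7)² − (y − 98.6)² with x = -6.309, y = -0.200, so z ≈ 59.493 ≈ 59.5 km.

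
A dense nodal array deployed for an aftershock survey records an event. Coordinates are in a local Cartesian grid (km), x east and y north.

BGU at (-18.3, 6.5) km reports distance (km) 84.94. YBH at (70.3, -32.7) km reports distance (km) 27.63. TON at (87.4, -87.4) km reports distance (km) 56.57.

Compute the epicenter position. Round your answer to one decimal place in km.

Circle about each station: (x + 18.3)² + (y − 6.5)² = 84.94²; (x − 70.3)² + (y + 32.7)² = 27.63²; (x − 87.4)² + (y + 87.4)² = 56.57².
Subtracting pairs of circle equations eliminates x²+y² and gives linear equations (the radical axes):
177.2 x − 78.4 y = 12085.63
211.4 x − 187.8 y = 18915.02
Solving the 2×2 system: x ≈ 47.1, y ≈ -47.7 km.

x ≈ 47.1 km, y ≈ -47.7 km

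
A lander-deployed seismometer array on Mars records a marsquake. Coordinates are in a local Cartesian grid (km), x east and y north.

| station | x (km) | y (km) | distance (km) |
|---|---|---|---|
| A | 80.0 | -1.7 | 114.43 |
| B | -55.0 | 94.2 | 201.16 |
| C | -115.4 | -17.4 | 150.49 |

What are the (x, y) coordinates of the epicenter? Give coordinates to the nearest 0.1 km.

Circle about each station: (x − 80.0)² + (y + 1.7)² = 114.43²; (x + 55.0)² + (y − 94.2)² = 201.16²; (x + 115.4)² + (y + 17.4)² = 150.49².
Subtracting pairs of circle equations eliminates x²+y² and gives linear equations (the radical axes):
-270.0 x + 191.8 y = -21875.37
-390.8 x − 31.4 y = -2335.99
Solving the 2×2 system: x ≈ 13.6, y ≈ -94.9 km.

x ≈ 13.6 km, y ≈ -94.9 km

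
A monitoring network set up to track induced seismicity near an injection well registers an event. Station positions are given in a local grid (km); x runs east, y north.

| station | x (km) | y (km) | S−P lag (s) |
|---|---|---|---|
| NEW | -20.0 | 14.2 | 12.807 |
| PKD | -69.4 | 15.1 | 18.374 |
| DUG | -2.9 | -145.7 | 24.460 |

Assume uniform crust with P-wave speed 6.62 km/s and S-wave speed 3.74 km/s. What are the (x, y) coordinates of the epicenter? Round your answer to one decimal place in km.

85.7 km east, 45.0 km north

Distance from S−P lag: d = Δt · v_P v_S / (v_P − v_S) = Δt · (6.62·3.74)/(6.62−3.74) ≈ 8.5968·Δt.
So d_NEW = 110.10, d_PKD = 157.96, d_DUG = 210.28 km.
Circle about each station: (x + 20.0)² + (y − 14.2)² = 110.10²; (x + 69.4)² + (y − 15.1)² = 157.96²; (x + 2.9)² + (y + 145.7)² = 210.28².
Subtracting pairs of circle equations eliminates x²+y² and gives linear equations (the radical axes):
-98.8 x + 1.8 y = -8386.62
34.2 x − 319.8 y = -11460.41
Solving the 2×2 system: x ≈ 85.7, y ≈ 45.0 km.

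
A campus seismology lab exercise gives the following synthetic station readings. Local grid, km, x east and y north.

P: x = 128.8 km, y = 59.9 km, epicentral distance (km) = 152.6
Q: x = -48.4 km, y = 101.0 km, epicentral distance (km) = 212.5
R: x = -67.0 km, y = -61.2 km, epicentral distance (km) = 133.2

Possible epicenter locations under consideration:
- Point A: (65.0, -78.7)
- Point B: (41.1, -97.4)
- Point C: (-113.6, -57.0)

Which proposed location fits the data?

For each candidate, compare |candidate − station| to the reported distance:
Point A: residuals P 0.0, Q 0.0, R 0.0 → max 0.0 km
Point B: residuals P 27.5, Q 5.2, R 19.2 → max 27.5 km
Point C: residuals P 116.5, Q 41.6, R 86.4 → max 116.5 km
Only Point A has all residuals ≈ 0.

Point A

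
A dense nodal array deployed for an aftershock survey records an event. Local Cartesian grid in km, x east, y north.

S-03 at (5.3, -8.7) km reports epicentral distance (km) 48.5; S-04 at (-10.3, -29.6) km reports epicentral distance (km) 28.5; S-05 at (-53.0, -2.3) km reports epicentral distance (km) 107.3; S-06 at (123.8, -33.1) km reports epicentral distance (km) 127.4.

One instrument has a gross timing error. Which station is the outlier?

Solve using three stations at a time. Using S-03, S-04, S-06 (subtract circle equations pairwise → linear system) gives (x, y) ≈ (-1.4, -56.8).
Distances from that point to each station vs reported:
  S-03: calculated 48.6 vs reported 48.5 → residual 0.1 km
  S-04: calculated 28.6 vs reported 28.5 → residual 0.1 km
  S-05: calculated 75.1 vs reported 107.3 → residual 32.2 km
  S-06: calculated 127.4 vs reported 127.4 → residual 0.0 km
S-03, S-04, S-06 are mutually consistent (residuals ≈ 0); S-05 is off by 32.2 km.

S-05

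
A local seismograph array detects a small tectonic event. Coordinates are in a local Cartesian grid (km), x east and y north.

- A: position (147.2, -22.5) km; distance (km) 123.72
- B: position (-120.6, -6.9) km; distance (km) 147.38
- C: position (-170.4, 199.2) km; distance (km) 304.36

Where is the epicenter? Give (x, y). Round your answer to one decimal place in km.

Circle about each station: (x − 147.2)² + (y + 22.5)² = 123.72²; (x + 120.6)² + (y + 6.9)² = 147.38²; (x + 170.4)² + (y − 199.2)² = 304.36².
Subtracting pairs of circle equations eliminates x²+y² and gives linear equations (the radical axes):
-535.6 x + 31.2 y = -13996.35
-635.2 x + 443.4 y = -30785.66
Solving the 2×2 system: x ≈ 24.1, y ≈ -34.9 km.

24.1 km east, -34.9 km north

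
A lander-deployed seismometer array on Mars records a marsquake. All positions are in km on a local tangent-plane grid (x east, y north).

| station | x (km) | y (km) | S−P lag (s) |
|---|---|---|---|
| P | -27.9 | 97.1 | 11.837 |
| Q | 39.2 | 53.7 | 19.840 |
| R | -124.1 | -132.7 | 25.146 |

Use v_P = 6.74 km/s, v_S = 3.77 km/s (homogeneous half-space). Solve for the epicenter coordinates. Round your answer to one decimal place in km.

(-128.1, 82.4)

Distance from S−P lag: d = Δt · v_P v_S / (v_P − v_S) = Δt · (6.74·3.77)/(6.74−3.77) ≈ 8.5555·Δt.
So d_P = 101.27, d_Q = 169.74, d_R = 215.14 km.
Circle about each station: (x + 27.9)² + (y − 97.1)² = 101.27²; (x − 39.2)² + (y − 53.7)² = 169.74²; (x + 124.1)² + (y + 132.7)² = 215.14².
Subtracting the P equation from the Q and R equations removes the quadratic terms:
134.2 x − 86.8 y = -24342.54
-192.4 x − 459.6 y = -13226.33
Solving the 2×2 system: x ≈ -128.1, y ≈ 82.4 km.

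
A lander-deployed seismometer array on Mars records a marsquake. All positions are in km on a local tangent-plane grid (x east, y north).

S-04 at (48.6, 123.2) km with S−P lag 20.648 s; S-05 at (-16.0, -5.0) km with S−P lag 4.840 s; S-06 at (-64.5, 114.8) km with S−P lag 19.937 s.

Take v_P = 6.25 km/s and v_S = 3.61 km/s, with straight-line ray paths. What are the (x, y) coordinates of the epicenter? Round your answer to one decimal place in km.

Distance from S−P lag: d = Δt · v_P v_S / (v_P − v_S) = Δt · (6.25·3.61)/(6.25−3.61) ≈ 8.5464·Δt.
So d_S-04 = 176.47, d_S-05 = 41.36, d_S-06 = 170.39 km.
Circle about each station: (x − 48.6)² + (y − 123.2)² = 176.47²; (x + 16.0)² + (y + 5.0)² = 41.36²; (x + 64.5)² + (y − 114.8)² = 170.39².
Subtracting the S-04 equation from the S-05 and S-06 equations removes the quadratic terms:
-129.2 x − 256.4 y = 12171.81
-226.2 x − 16.8 y = 1908.00
Solving the 2×2 system: x ≈ -5.1, y ≈ -44.9 km.
Check against S-04 (with the unrounded x, y): √((x − 48.6)²+(y − 123.2)²) = 176.47 ≈ 176.47 km. ✓

x ≈ -5.1 km, y ≈ -44.9 km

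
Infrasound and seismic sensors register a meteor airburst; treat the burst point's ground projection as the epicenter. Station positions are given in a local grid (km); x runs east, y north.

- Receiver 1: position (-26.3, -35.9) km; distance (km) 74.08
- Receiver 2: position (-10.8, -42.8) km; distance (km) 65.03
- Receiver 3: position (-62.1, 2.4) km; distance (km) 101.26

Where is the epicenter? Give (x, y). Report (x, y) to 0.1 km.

(39.1, -1.1)

Circle about each station: (x + 26.3)² + (y + 35.9)² = 74.08²; (x + 10.8)² + (y + 42.8)² = 65.03²; (x + 62.1)² + (y − 2.4)² = 101.26².
Subtracting the Receiver 1 equation from the Receiver 2 and Receiver 3 equations removes the quadratic terms:
31.0 x − 13.8 y = 1226.93
-71.6 x + 76.6 y = -2884.07
Solving the 2×2 system: x ≈ 39.1, y ≈ -1.1 km.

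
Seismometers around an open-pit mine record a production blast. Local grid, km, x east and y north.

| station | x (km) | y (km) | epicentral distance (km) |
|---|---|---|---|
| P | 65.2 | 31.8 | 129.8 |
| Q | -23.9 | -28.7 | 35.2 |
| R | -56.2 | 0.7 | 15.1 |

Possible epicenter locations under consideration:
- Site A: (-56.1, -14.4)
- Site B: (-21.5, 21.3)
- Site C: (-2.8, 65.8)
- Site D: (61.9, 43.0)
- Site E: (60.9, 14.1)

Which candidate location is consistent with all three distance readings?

For each candidate, compare |candidate − station| to the reported distance:
Site A: residuals P 0.0, Q 0.0, R 0.0 → max 0.0 km
Site B: residuals P 42.5, Q 14.9, R 25.3 → max 42.5 km
Site C: residuals P 53.8, Q 61.6, R 69.1 → max 69.1 km
Site D: residuals P 118.1, Q 76.6, R 110.3 → max 118.1 km
Site E: residuals P 111.6, Q 59.8, R 102.8 → max 111.6 km
Only Site A has all residuals ≈ 0.

Site A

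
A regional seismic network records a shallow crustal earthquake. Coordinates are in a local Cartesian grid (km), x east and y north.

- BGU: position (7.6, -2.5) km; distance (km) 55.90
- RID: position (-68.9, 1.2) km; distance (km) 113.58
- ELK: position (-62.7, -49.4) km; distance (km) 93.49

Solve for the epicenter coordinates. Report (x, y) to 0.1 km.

30.7 km east, -53.4 km north

Circle about each station: (x − 7.6)² + (y + 2.5)² = 55.90²; (x + 68.9)² + (y − 1.2)² = 113.58²; (x + 62.7)² + (y + 49.4)² = 93.49².
Subtracting the BGU equation from the RID and ELK equations removes the quadratic terms:
-153.0 x + 7.4 y = -5090.97
-140.6 x − 93.8 y = 692.07
Solving the 2×2 system: x ≈ 30.7, y ≈ -53.4 km.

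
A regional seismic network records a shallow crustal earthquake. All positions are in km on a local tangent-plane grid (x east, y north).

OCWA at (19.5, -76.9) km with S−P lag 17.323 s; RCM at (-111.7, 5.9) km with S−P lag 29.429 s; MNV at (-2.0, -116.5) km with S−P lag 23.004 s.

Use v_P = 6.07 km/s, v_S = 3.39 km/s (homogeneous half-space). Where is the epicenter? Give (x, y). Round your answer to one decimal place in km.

114.0 km east, 16.7 km north

Distance from S−P lag: d = Δt · v_P v_S / (v_P − v_S) = Δt · (6.07·3.39)/(6.07−3.39) ≈ 7.6781·Δt.
So d_OCWA = 133.01, d_RCM = 225.96, d_MNV = 176.63 km.
Circle about each station: (x − 19.5)² + (y + 76.9)² = 133.01²; (x + 111.7)² + (y − 5.9)² = 225.96²; (x + 2.0)² + (y + 116.5)² = 176.63².
Subtracting the OCWA equation from the RCM and MNV equations removes the quadratic terms:
-262.4 x + 165.6 y = -27148.42
-43.0 x − 79.2 y = -6224.11
Solving the 2×2 system: x ≈ 114.0, y ≈ 16.7 km.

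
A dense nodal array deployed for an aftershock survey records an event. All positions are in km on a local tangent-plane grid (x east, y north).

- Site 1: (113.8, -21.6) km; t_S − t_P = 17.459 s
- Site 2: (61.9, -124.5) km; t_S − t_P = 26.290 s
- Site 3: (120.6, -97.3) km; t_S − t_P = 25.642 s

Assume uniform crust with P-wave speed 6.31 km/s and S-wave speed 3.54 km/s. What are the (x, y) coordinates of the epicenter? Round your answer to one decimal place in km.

Distance from S−P lag: d = Δt · v_P v_S / (v_P − v_S) = Δt · (6.31·3.54)/(6.31−3.54) ≈ 8.0640·Δt.
So d_Site 1 = 140.79, d_Site 2 = 212.00, d_Site 3 = 206.78 km.
Circle about each station: (x − 113.8)² + (y + 21.6)² = 140.79²; (x − 61.9)² + (y + 124.5)² = 212.00²; (x − 120.6)² + (y + 97.3)² = 206.78².
Subtracting the Site 1 equation from the Site 2 and Site 3 equations removes the quadratic terms:
-103.8 x − 205.8 y = -19207.32
13.6 x − 151.4 y = -12341.49
Solving the 2×2 system: x ≈ 19.9, y ≈ 83.3 km.
Check against Site 1 (with the unrounded x, y): √((x − 113.8)²+(y + 21.6)²) = 140.80 ≈ 140.79 km. ✓

19.9 km east, 83.3 km north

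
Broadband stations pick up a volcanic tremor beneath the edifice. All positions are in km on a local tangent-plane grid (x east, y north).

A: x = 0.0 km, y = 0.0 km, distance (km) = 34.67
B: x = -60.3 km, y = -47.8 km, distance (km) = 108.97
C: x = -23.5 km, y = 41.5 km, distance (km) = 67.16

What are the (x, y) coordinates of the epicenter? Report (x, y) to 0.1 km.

Circle about each station: x² + y² = 34.67²; (x + 60.3)² + (y + 47.8)² = 108.97²; (x + 23.5)² + (y − 41.5)² = 67.16².
Subtracting pairs of circle equations eliminates x²+y² and gives linear equations (the radical axes):
-120.6 x − 95.6 y = -4751.52
-47.0 x + 83.0 y = -1033.96
Solving the 2×2 system: x ≈ 34.0, y ≈ 6.8 km.

34.0 km east, 6.8 km north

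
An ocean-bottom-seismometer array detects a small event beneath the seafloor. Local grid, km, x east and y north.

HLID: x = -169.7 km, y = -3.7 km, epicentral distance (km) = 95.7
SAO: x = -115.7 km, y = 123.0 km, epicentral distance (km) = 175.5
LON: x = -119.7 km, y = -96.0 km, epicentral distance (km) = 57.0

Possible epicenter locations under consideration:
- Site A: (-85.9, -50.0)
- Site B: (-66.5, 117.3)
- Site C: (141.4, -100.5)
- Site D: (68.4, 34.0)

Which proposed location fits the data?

For each candidate, compare |candidate − station| to the reported distance:
Site A: residuals HLID 0.0, SAO 0.0, LON 0.1 → max 0.1 km
Site B: residuals HLID 63.3, SAO 126.0, LON 162.8 → max 162.8 km
Site C: residuals HLID 230.1, SAO 165.2, LON 204.1 → max 230.1 km
Site D: residuals HLID 145.4, SAO 29.0, LON 171.7 → max 171.7 km
Only Site A has all residuals ≈ 0.

Site A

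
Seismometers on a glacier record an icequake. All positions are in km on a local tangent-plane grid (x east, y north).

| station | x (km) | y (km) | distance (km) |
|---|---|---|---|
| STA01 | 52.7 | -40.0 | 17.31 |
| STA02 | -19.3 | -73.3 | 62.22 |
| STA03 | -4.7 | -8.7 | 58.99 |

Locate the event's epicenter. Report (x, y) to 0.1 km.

(38.1, -49.3)

Circle about each station: (x − 52.7)² + (y + 40.0)² = 17.31²; (x + 19.3)² + (y + 73.3)² = 62.22²; (x + 4.7)² + (y + 8.7)² = 58.99².
Subtracting the STA01 equation from the STA02 and STA03 equations removes the quadratic terms:
-144.0 x − 66.6 y = -2203.60
-114.8 x + 62.6 y = -7459.69
Solving the 2×2 system: x ≈ 38.1, y ≈ -49.3 km.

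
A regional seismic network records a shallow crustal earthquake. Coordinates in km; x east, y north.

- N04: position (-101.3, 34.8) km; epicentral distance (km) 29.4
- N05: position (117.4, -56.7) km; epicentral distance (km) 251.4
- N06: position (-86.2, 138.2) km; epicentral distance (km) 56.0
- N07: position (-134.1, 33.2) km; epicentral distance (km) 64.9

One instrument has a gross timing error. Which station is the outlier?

Solve using three stations at a time. Using N05, N06, N07 (subtract circle equations pairwise → linear system) gives (x, y) ≈ (-91.9, 82.5).
Distances from that point to each station vs reported:
  N04: calculated 48.6 vs reported 29.4 → residual 19.2 km
  N05: calculated 251.4 vs reported 251.4 → residual 0.0 km
  N06: calculated 56.0 vs reported 56.0 → residual 0.0 km
  N07: calculated 64.9 vs reported 64.9 → residual 0.0 km
N05, N06, N07 are mutually consistent (residuals ≈ 0); N04 is off by 19.2 km.

N04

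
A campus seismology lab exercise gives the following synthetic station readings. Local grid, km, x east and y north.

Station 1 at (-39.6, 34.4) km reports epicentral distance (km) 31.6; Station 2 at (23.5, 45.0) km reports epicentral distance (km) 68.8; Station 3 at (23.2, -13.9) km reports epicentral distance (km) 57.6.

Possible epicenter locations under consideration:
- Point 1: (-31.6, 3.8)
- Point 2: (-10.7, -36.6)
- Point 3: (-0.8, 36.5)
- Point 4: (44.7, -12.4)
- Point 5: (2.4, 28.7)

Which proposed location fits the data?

Point 1

For each candidate, compare |candidate − station| to the reported distance:
Point 1: residuals Station 1 0.0, Station 2 0.0, Station 3 0.0 → max 0.0 km
Point 2: residuals Station 1 45.1, Station 2 19.7, Station 3 16.8 → max 45.1 km
Point 3: residuals Station 1 7.3, Station 2 43.1, Station 3 1.8 → max 43.1 km
Point 4: residuals Station 1 64.8, Station 2 7.6, Station 3 36.0 → max 64.8 km
Point 5: residuals Station 1 10.8, Station 2 42.1, Station 3 10.2 → max 42.1 km
Only Point 1 has all residuals ≈ 0.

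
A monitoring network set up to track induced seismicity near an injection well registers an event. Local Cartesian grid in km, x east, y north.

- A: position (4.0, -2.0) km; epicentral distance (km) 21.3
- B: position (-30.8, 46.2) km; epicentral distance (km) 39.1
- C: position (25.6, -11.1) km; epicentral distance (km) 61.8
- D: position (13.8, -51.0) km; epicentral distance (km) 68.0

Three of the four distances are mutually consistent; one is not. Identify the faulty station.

Solve using three stations at a time. Using A, B, D (subtract circle equations pairwise → linear system) gives (x, y) ≈ (-12.2, 11.8).
Distances from that point to each station vs reported:
  A: calculated 21.3 vs reported 21.3 → residual 0.0 km
  B: calculated 39.1 vs reported 39.1 → residual 0.0 km
  C: calculated 44.2 vs reported 61.8 → residual 17.6 km
  D: calculated 68.0 vs reported 68.0 → residual 0.0 km
A, B, D are mutually consistent (residuals ≈ 0); C is off by 17.6 km.

C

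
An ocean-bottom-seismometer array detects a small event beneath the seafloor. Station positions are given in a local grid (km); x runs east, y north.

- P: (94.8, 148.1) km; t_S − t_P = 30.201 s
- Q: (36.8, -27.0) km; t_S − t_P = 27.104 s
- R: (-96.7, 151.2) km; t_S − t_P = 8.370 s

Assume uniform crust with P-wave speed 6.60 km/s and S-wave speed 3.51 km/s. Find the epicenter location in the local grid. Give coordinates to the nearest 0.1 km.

(-125.4, 95.4)

Distance from S−P lag: d = Δt · v_P v_S / (v_P − v_S) = Δt · (6.60·3.51)/(6.60−3.51) ≈ 7.4971·Δt.
So d_P = 226.42, d_Q = 203.20, d_R = 62.75 km.
Circle about each station: (x − 94.8)² + (y − 148.1)² = 226.42²; (x − 36.8)² + (y + 27.0)² = 203.20²; (x + 96.7)² + (y − 151.2)² = 62.75².
Subtracting the P equation from the Q and R equations removes the quadratic terms:
-116.0 x − 350.2 y = -18861.63
-383.0 x + 6.2 y = 48620.13
Solving the 2×2 system: x ≈ -125.4, y ≈ 95.4 km.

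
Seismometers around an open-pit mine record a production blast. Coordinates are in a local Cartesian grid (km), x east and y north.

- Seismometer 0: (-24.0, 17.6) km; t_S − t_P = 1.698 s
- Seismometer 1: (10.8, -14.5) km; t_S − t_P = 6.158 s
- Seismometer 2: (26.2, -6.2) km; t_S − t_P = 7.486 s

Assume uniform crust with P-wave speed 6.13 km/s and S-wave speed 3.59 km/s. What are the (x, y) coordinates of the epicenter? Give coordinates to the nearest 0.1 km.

Distance from S−P lag: d = Δt · v_P v_S / (v_P − v_S) = Δt · (6.13·3.59)/(6.13−3.59) ≈ 8.6641·Δt.
So d_Seismometer 0 = 14.71, d_Seismometer 1 = 53.35, d_Seismometer 2 = 64.86 km.
Circle about each station: (x + 24.0)² + (y − 17.6)² = 14.71²; (x − 10.8)² + (y + 14.5)² = 53.35²; (x − 26.2)² + (y + 6.2)² = 64.86².
Subtracting pairs of circle equations eliminates x²+y² and gives linear equations (the radical axes):
69.6 x − 64.2 y = -3188.71
100.4 x − 47.6 y = -4151.32
Solving the 2×2 system: x ≈ -36.6, y ≈ 10.0 km.
Check against Seismometer 0 (with the unrounded x, y): √((x + 24.0)²+(y − 17.6)²) = 14.75 ≈ 14.71 km. ✓

-36.6 km east, 10.0 km north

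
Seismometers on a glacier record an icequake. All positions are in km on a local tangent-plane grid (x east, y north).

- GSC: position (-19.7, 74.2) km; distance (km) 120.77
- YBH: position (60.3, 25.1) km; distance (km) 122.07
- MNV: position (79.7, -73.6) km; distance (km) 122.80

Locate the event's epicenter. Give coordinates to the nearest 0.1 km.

Circle about each station: (x + 19.7)² + (y − 74.2)² = 120.77²; (x − 60.3)² + (y − 25.1)² = 122.07²; (x − 79.7)² + (y + 73.6)² = 122.80².
Subtracting pairs of circle equations eliminates x²+y² and gives linear equations (the radical axes):
160.0 x − 98.2 y = -1943.32
198.8 x − 295.6 y = 5380.87
Solving the 2×2 system: x ≈ -39.7, y ≈ -44.9 km.
Check against GSC (with the unrounded x, y): √((x + 19.7)²+(y − 74.2)²) = 120.78 ≈ 120.77 km. ✓

x ≈ -39.7 km, y ≈ -44.9 km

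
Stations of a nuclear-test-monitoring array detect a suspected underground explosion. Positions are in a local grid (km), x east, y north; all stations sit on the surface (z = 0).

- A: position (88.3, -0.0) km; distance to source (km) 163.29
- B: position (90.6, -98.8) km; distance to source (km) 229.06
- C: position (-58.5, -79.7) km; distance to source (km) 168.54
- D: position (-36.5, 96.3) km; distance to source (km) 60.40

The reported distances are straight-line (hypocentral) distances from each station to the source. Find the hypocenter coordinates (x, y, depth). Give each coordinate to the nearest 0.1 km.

Each station gives a sphere (x−x_i)² + (y−y_i)² + z² = d_i² (stations at z=0).
Subtracting the A sphere from B and C: z² cancels, leaving linear equations in x and y:
4.6 x − 197.6 y = -15631.95
-293.6 x − 159.4 y = 235.34
Solving: x ≈ -43.205, y ≈ 78.103 km (keep extra digits for the depth step; rounded: -43.2, 78.1).
Then from the A sphere: z² = 163.29² − (x − 88.3)² − y² with x = -43.205, y = 78.103, so z ≈ 57.184 ≈ 57.2 km.
Check against D (with the unrounded solution): distance 60.38 ≈ 60.40 km. ✓

(-43.2, 78.1, 57.2)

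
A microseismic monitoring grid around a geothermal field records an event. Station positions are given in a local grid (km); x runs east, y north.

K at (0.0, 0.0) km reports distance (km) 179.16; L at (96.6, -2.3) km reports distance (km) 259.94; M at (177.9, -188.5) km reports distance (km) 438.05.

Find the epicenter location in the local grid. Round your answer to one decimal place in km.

-132.4 km east, 120.7 km north

Circle about each station: x² + y² = 179.16²; (x − 96.6)² + (y + 2.3)² = 259.94²; (x − 177.9)² + (y + 188.5)² = 438.05².
Subtracting the K equation from the L and M equations removes the quadratic terms:
193.2 x − 4.6 y = -26133.65
355.8 x − 377.0 y = -92608.84
Solving the 2×2 system: x ≈ -132.4, y ≈ 120.7 km.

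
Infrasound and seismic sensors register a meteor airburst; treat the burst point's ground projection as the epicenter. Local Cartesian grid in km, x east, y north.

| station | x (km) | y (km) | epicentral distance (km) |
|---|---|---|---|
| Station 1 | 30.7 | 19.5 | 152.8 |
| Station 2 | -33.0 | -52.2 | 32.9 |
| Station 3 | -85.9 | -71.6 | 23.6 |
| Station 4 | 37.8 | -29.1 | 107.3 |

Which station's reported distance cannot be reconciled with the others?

Station 1

Solve using three stations at a time. Using Station 2, Station 3, Station 4 (subtract circle equations pairwise → linear system) gives (x, y) ≈ (-63.6, -64.0).
Distances from that point to each station vs reported:
  Station 1: calculated 126.0 vs reported 152.8 → residual 26.8 km
  Station 2: calculated 32.8 vs reported 32.9 → residual 0.1 km
  Station 3: calculated 23.5 vs reported 23.6 → residual 0.1 km
  Station 4: calculated 107.3 vs reported 107.3 → residual 0.0 km
Station 2, Station 3, Station 4 are mutually consistent (residuals ≈ 0); Station 1 is off by 26.8 km.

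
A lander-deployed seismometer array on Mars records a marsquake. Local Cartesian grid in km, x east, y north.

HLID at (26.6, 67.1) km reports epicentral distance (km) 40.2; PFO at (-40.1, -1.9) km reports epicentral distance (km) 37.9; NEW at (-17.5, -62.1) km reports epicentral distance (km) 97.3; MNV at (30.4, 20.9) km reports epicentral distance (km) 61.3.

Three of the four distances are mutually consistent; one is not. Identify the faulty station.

Solve using three stations at a time. Using PFO, NEW, MNV (subtract circle equations pairwise → linear system) gives (x, y) ≈ (-29.4, 34.5).
Distances from that point to each station vs reported:
  HLID: calculated 64.8 vs reported 40.2 → residual 24.6 km
  PFO: calculated 37.9 vs reported 37.9 → residual 0.0 km
  NEW: calculated 97.3 vs reported 97.3 → residual 0.0 km
  MNV: calculated 61.3 vs reported 61.3 → residual 0.0 km
PFO, NEW, MNV are mutually consistent (residuals ≈ 0); HLID is off by 24.6 km.

HLID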